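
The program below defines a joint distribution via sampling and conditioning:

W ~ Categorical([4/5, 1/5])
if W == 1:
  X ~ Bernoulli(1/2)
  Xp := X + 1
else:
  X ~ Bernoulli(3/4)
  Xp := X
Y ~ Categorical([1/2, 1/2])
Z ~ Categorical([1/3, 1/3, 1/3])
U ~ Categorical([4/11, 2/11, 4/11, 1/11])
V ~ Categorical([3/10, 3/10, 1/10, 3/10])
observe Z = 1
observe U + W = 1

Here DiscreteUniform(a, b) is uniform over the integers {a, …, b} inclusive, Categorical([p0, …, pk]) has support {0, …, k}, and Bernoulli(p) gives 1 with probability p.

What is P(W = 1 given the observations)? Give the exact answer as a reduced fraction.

P(W = 1 | obs) = 1/3

Enumerate traces; 32 have nonzero weight after conditioning:
  (W=0, X=0, Y=0, Z=1, U=1, V=0) weight 1/550
  (W=0, X=0, Y=0, Z=1, U=1, V=1) weight 1/550
  (W=0, X=0, Y=0, Z=1, U=1, V=2) weight 1/1650
  (W=0, X=0, Y=0, Z=1, U=1, V=3) weight 1/550
  (W=0, X=0, Y=1, Z=1, U=1, V=0) weight 1/550
  (W=0, X=0, Y=1, Z=1, U=1, V=1) weight 1/550
  (W=0, X=0, Y=1, Z=1, U=1, V=2) weight 1/1650
  (W=0, X=0, Y=1, Z=1, U=1, V=3) weight 1/550
  (W=1, X=0, Y=0, Z=1, U=0, V=0) weight 1/550
  … 23 more
Group by W:
  weight(W=0) = 8/165
  weight(W=1) = 4/165
Total weight = 8/165 + 4/165 = 4/55
P(W=0 | obs) = 8/165 / 4/55 = 2/3
P(W=1 | obs) = 4/165 / 4/55 = 1/3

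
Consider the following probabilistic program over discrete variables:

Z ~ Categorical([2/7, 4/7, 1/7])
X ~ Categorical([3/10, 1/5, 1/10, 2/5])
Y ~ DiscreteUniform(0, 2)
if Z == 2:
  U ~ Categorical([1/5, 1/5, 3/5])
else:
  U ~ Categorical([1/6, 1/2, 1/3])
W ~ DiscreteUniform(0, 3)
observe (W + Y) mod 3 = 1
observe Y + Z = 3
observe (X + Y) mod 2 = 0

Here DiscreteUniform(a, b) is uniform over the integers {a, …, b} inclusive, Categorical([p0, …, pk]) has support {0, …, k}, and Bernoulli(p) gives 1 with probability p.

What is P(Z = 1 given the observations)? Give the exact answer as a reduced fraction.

P(Z = 1 | obs) = 4/7

Enumerate traces; 18 have nonzero weight after conditioning:
  (Z=1, X=0, Y=2, U=0, W=2) weight 1/420
  (Z=1, X=0, Y=2, U=1, W=2) weight 1/140
  (Z=1, X=0, Y=2, U=2, W=2) weight 1/210
  (Z=1, X=2, Y=2, U=0, W=2) weight 1/1260
  (Z=1, X=2, Y=2, U=1, W=2) weight 1/420
  (Z=1, X=2, Y=2, U=2, W=2) weight 1/630
  (Z=2, X=1, Y=1, U=0, W=0) weight 1/2100
  (Z=2, X=1, Y=1, U=0, W=3) weight 1/2100
  … 10 more
Group by Z:
  weight(Z=1) = 2/105
  weight(Z=2) = 1/70
Total weight = 2/105 + 1/70 = 1/30
P(Z=1 | obs) = 2/105 / 1/30 = 4/7
P(Z=2 | obs) = 1/70 / 1/30 = 3/7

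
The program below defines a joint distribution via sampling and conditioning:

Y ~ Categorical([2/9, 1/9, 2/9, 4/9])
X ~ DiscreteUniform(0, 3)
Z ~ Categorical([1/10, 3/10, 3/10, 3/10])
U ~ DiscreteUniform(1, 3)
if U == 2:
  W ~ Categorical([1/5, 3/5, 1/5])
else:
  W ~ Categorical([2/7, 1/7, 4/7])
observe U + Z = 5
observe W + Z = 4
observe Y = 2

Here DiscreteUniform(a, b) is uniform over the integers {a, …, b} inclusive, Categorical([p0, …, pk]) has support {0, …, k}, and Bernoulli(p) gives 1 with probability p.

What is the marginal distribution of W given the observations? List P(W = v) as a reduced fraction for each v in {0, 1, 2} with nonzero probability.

P(W=1) = 21/41, P(W=2) = 20/41

Enumerate traces; 8 have nonzero weight after conditioning:
  (Y=2, X=0, Z=2, U=3, W=2) weight 1/315
  (Y=2, X=0, Z=3, U=2, W=1) weight 1/300
  (Y=2, X=1, Z=2, U=3, W=2) weight 1/315
  (Y=2, X=1, Z=3, U=2, W=1) weight 1/300
  (Y=2, X=2, Z=2, U=3, W=2) weight 1/315
  (Y=2, X=2, Z=3, U=2, W=1) weight 1/300
  (Y=2, X=3, Z=2, U=3, W=2) weight 1/315
  (Y=2, X=3, Z=3, U=2, W=1) weight 1/300
Group by W:
  weight(W=1) = 1/75
  weight(W=2) = 4/315
Total weight = 1/75 + 4/315 = 41/1575
P(W=1 | obs) = 1/75 / 41/1575 = 21/41
P(W=2 | obs) = 4/315 / 41/1575 = 20/41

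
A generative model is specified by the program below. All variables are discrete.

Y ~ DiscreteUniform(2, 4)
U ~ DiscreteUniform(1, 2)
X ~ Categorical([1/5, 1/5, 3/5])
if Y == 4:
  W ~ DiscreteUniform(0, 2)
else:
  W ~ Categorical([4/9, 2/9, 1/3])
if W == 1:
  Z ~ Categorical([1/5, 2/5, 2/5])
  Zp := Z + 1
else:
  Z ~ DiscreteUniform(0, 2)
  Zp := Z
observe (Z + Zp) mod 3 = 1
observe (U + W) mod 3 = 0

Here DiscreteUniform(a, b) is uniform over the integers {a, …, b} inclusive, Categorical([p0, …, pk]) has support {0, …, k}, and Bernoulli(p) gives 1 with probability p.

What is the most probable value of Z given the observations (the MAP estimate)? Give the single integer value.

argmax_v P(Z = v | obs) = 2

Enumerate traces; 18 have nonzero weight after conditioning:
  (Y=2, U=1, X=0, W=2, Z=2) weight 1/270
  (Y=2, U=1, X=1, W=2, Z=2) weight 1/270
  (Y=2, U=1, X=2, W=2, Z=2) weight 1/90
  (Y=2, U=2, X=0, W=1, Z=0) weight 1/675
  (Y=2, U=2, X=1, W=1, Z=0) weight 1/675
  (Y=2, U=2, X=2, W=1, Z=0) weight 1/225
  (Y=3, U=1, X=0, W=2, Z=2) weight 1/270
  (Y=3, U=1, X=1, W=2, Z=2) weight 1/270
  … 10 more
Group by Z:
  weight(Z=0) = 7/270
  weight(Z=2) = 1/18
Total weight = 7/270 + 1/18 = 11/135
P(Z=0 | obs) = 7/270 / 11/135 = 7/22
P(Z=2 | obs) = 1/18 / 11/135 = 15/22
argmax = 2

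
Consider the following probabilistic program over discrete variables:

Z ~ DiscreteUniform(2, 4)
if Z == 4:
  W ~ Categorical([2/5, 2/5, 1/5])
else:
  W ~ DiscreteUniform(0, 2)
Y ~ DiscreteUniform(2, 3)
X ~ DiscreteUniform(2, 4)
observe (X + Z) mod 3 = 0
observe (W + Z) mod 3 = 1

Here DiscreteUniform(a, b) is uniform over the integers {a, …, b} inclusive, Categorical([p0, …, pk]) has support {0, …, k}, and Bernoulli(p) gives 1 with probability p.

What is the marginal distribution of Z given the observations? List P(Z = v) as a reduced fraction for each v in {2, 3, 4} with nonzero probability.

P(Z=2) = 5/16, P(Z=3) = 5/16, P(Z=4) = 3/8

Enumerate traces; 6 have nonzero weight after conditioning:
  (Z=2, W=2, Y=2, X=4) weight 1/54
  (Z=2, W=2, Y=3, X=4) weight 1/54
  (Z=3, W=1, Y=2, X=3) weight 1/54
  (Z=3, W=1, Y=3, X=3) weight 1/54
  (Z=4, W=0, Y=2, X=2) weight 1/45
  (Z=4, W=0, Y=3, X=2) weight 1/45
Group by Z:
  weight(Z=2) = 1/27
  weight(Z=3) = 1/27
  weight(Z=4) = 2/45
Total weight = 1/27 + 1/27 + 2/45 = 16/135
P(Z=2 | obs) = 1/27 / 16/135 = 5/16
P(Z=3 | obs) = 1/27 / 16/135 = 5/16
P(Z=4 | obs) = 2/45 / 16/135 = 3/8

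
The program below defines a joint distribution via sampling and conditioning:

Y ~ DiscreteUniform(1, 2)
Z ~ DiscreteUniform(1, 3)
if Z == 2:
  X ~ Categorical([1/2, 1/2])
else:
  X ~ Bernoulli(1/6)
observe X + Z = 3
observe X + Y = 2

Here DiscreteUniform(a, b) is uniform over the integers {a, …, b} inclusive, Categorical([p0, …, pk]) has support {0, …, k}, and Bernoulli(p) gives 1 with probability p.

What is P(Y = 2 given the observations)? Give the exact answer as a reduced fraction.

Enumerate traces; 2 have nonzero weight after conditioning:
  (Y=1, Z=2, X=1) weight 1/12
  (Y=2, Z=3, X=0) weight 5/36
Group by Y:
  weight(Y=1) = 1/12
  weight(Y=2) = 5/36
Total weight = 1/12 + 5/36 = 2/9
P(Y=1 | obs) = 1/12 / 2/9 = 3/8
P(Y=2 | obs) = 5/36 / 2/9 = 5/8

P(Y = 2 | obs) = 5/8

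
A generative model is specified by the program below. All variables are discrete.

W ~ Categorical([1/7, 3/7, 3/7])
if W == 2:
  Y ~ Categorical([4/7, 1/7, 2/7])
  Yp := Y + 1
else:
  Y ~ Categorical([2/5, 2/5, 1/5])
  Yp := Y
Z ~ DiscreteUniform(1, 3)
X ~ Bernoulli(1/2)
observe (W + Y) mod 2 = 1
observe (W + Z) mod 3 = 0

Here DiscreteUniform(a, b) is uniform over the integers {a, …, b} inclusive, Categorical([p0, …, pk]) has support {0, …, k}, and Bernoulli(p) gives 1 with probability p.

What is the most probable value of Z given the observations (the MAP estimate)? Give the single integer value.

argmax_v P(Z = v | obs) = 2

Enumerate traces; 8 have nonzero weight after conditioning:
  (W=0, Y=1, Z=3, X=0) weight 1/105
  (W=0, Y=1, Z=3, X=1) weight 1/105
  (W=1, Y=0, Z=2, X=0) weight 1/35
  (W=1, Y=0, Z=2, X=1) weight 1/35
  (W=1, Y=2, Z=2, X=0) weight 1/70
  (W=1, Y=2, Z=2, X=1) weight 1/70
  (W=2, Y=1, Z=1, X=0) weight 1/98
  (W=2, Y=1, Z=1, X=1) weight 1/98
Group by Z:
  weight(Z=1) = 1/49
  weight(Z=2) = 3/35
  weight(Z=3) = 2/105
Total weight = 1/49 + 3/35 + 2/105 = 92/735
P(Z=1 | obs) = 1/49 / 92/735 = 15/92
P(Z=2 | obs) = 3/35 / 92/735 = 63/92
P(Z=3 | obs) = 2/105 / 92/735 = 7/46
argmax = 2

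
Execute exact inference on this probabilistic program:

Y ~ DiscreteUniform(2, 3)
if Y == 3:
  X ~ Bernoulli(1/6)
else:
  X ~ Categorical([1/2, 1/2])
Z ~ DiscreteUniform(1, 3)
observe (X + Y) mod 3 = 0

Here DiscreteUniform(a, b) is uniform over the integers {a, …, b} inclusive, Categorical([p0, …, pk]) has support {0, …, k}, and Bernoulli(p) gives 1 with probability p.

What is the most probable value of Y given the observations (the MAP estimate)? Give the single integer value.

argmax_v P(Y = v | obs) = 3

Enumerate traces; 6 have nonzero weight after conditioning:
  (Y=2, X=1, Z=1) weight 1/12
  (Y=2, X=1, Z=2) weight 1/12
  (Y=2, X=1, Z=3) weight 1/12
  (Y=3, X=0, Z=1) weight 5/36
  (Y=3, X=0, Z=2) weight 5/36
  (Y=3, X=0, Z=3) weight 5/36
Group by Y:
  weight(Y=2) = 1/4
  weight(Y=3) = 5/12
Total weight = 1/4 + 5/12 = 2/3
P(Y=2 | obs) = 1/4 / 2/3 = 3/8
P(Y=3 | obs) = 5/12 / 2/3 = 5/8
argmax = 3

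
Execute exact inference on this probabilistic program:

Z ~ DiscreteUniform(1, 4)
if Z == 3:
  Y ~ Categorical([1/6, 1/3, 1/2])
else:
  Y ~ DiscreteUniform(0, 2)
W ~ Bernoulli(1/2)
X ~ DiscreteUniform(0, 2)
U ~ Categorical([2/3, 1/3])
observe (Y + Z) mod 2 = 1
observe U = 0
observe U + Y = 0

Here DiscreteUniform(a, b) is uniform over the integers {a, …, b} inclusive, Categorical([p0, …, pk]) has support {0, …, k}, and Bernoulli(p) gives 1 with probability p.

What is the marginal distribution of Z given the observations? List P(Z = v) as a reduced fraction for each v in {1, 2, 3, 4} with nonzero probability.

P(Z=1) = 2/3, P(Z=3) = 1/3

Enumerate traces; 12 have nonzero weight after conditioning:
  (Z=1, Y=0, W=0, X=0, U=0) weight 1/108
  (Z=1, Y=0, W=0, X=1, U=0) weight 1/108
  (Z=1, Y=0, W=0, X=2, U=0) weight 1/108
  (Z=1, Y=0, W=1, X=0, U=0) weight 1/108
  (Z=1, Y=0, W=1, X=1, U=0) weight 1/108
  (Z=1, Y=0, W=1, X=2, U=0) weight 1/108
  (Z=3, Y=0, W=0, X=0, U=0) weight 1/216
  (Z=3, Y=0, W=0, X=1, U=0) weight 1/216
  … 4 more
Group by Z:
  weight(Z=1) = 1/18
  weight(Z=3) = 1/36
Total weight = 1/18 + 1/36 = 1/12
P(Z=1 | obs) = 1/18 / 1/12 = 2/3
P(Z=3 | obs) = 1/36 / 1/12 = 1/3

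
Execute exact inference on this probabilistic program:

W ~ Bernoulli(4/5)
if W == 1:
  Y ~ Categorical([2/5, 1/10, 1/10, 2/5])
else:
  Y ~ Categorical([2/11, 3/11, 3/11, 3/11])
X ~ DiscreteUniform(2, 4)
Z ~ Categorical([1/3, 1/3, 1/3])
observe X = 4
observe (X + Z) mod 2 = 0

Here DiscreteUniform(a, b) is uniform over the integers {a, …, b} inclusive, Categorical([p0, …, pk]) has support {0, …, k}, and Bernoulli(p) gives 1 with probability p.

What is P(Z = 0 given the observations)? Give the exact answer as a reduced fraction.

Enumerate traces; 16 have nonzero weight after conditioning:
  (W=0, Y=0, X=4, Z=0) weight 2/495
  (W=0, Y=0, X=4, Z=2) weight 2/495
  (W=0, Y=1, X=4, Z=0) weight 1/165
  (W=0, Y=1, X=4, Z=2) weight 1/165
  (W=0, Y=2, X=4, Z=0) weight 1/165
  (W=0, Y=2, X=4, Z=2) weight 1/165
  (W=0, Y=3, X=4, Z=0) weight 1/165
  (W=0, Y=3, X=4, Z=2) weight 1/165
  … 8 more
Group by Z:
  weight(Z=0) = 1/9
  weight(Z=2) = 1/9
Total weight = 1/9 + 1/9 = 2/9
P(Z=0 | obs) = 1/9 / 2/9 = 1/2
P(Z=2 | obs) = 1/9 / 2/9 = 1/2

P(Z = 0 | obs) = 1/2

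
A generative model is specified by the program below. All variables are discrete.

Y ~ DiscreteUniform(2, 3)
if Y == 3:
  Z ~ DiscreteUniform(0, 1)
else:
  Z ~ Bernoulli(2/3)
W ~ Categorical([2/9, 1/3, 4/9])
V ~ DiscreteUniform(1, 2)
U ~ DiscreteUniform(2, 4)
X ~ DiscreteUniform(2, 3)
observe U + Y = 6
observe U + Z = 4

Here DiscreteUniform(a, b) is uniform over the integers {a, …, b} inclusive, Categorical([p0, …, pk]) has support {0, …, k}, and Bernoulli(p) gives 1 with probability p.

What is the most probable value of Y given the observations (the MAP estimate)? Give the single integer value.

argmax_v P(Y = v | obs) = 3

Enumerate traces; 24 have nonzero weight after conditioning:
  (Y=2, Z=0, W=0, V=1, U=4, X=2) weight 1/324
  (Y=2, Z=0, W=0, V=1, U=4, X=3) weight 1/324
  (Y=2, Z=0, W=0, V=2, U=4, X=2) weight 1/324
  (Y=2, Z=0, W=0, V=2, U=4, X=3) weight 1/324
  (Y=2, Z=0, W=1, V=1, U=4, X=2) weight 1/216
  (Y=2, Z=0, W=1, V=1, U=4, X=3) weight 1/216
  (Y=2, Z=0, W=1, V=2, U=4, X=2) weight 1/216
  (Y=2, Z=0, W=1, V=2, U=4, X=3) weight 1/216
  (Y=3, Z=1, W=0, V=1, U=3, X=2) weight 1/216
  … 15 more
Group by Y:
  weight(Y=2) = 1/18
  weight(Y=3) = 1/12
Total weight = 1/18 + 1/12 = 5/36
P(Y=2 | obs) = 1/18 / 5/36 = 2/5
P(Y=3 | obs) = 1/12 / 5/36 = 3/5
argmax = 3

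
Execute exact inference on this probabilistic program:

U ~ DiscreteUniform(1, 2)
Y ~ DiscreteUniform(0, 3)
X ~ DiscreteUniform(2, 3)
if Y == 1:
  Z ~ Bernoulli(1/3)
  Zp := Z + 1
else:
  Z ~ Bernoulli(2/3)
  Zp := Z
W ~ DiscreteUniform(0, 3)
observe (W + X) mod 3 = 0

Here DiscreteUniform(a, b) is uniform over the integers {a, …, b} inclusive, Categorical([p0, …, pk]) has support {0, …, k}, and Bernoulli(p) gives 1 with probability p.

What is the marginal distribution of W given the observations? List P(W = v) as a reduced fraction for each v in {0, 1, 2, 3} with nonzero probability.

Enumerate traces; 48 have nonzero weight after conditioning:
  (U=1, Y=0, X=2, Z=0, W=1) weight 1/192
  (U=1, Y=0, X=2, Z=1, W=1) weight 1/96
  (U=1, Y=0, X=3, Z=0, W=0) weight 1/192
  (U=1, Y=0, X=3, Z=0, W=3) weight 1/192
  (U=1, Y=0, X=3, Z=1, W=0) weight 1/96
  (U=1, Y=0, X=3, Z=1, W=3) weight 1/96
  (U=1, Y=1, X=2, Z=0, W=1) weight 1/96
  (U=1, Y=1, X=2, Z=1, W=1) weight 1/192
  … 40 more
Group by W:
  weight(W=0) = 1/8
  weight(W=1) = 1/8
  weight(W=3) = 1/8
Total weight = 1/8 + 1/8 + 1/8 = 3/8
P(W=0 | obs) = 1/8 / 3/8 = 1/3
P(W=1 | obs) = 1/8 / 3/8 = 1/3
P(W=3 | obs) = 1/8 / 3/8 = 1/3

P(W=0) = 1/3, P(W=1) = 1/3, P(W=3) = 1/3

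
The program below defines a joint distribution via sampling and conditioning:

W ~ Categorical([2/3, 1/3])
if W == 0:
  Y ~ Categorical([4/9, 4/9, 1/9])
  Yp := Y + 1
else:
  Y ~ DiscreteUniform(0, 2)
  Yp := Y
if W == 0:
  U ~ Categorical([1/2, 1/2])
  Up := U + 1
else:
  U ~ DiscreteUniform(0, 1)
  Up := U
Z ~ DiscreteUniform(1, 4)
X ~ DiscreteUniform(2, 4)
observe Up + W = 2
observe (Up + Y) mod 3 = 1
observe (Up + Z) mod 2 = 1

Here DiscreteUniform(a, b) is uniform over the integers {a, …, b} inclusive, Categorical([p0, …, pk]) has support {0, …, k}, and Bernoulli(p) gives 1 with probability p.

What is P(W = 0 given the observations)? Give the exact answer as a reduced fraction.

P(W = 0 | obs) = 2/5

Enumerate traces; 12 have nonzero weight after conditioning:
  (W=0, Y=2, U=1, Z=1, X=2) weight 1/324
  (W=0, Y=2, U=1, Z=1, X=3) weight 1/324
  (W=0, Y=2, U=1, Z=1, X=4) weight 1/324
  (W=0, Y=2, U=1, Z=3, X=2) weight 1/324
  (W=0, Y=2, U=1, Z=3, X=3) weight 1/324
  (W=0, Y=2, U=1, Z=3, X=4) weight 1/324
  (W=1, Y=0, U=1, Z=2, X=2) weight 1/216
  (W=1, Y=0, U=1, Z=2, X=3) weight 1/216
  … 4 more
Group by W:
  weight(W=0) = 1/54
  weight(W=1) = 1/36
Total weight = 1/54 + 1/36 = 5/108
P(W=0 | obs) = 1/54 / 5/108 = 2/5
P(W=1 | obs) = 1/36 / 5/108 = 3/5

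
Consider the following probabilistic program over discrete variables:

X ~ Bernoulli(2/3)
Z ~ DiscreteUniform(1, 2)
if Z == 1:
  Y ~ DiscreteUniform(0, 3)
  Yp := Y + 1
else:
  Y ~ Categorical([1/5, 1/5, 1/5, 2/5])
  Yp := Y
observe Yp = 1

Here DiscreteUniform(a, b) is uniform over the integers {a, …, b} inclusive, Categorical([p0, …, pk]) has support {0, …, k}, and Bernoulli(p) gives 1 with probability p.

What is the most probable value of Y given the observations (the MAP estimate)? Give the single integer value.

argmax_v P(Y = v | obs) = 0

Enumerate traces; 4 have nonzero weight after conditioning:
  (X=0, Z=1, Y=0) weight 1/24
  (X=0, Z=2, Y=1) weight 1/30
  (X=1, Z=1, Y=0) weight 1/12
  (X=1, Z=2, Y=1) weight 1/15
Group by Y:
  weight(Y=0) = 1/8
  weight(Y=1) = 1/10
Total weight = 1/8 + 1/10 = 9/40
P(Y=0 | obs) = 1/8 / 9/40 = 5/9
P(Y=1 | obs) = 1/10 / 9/40 = 4/9
argmax = 0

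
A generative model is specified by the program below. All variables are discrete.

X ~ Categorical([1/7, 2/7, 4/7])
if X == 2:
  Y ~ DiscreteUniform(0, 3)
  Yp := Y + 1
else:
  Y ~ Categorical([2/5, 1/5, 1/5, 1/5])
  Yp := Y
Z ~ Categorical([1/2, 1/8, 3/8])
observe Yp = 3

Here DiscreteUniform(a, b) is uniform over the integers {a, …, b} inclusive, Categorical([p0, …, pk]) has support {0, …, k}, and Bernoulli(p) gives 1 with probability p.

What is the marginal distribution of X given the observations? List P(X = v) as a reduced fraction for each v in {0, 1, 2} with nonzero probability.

P(X=0) = 1/8, P(X=1) = 1/4, P(X=2) = 5/8

Enumerate traces; 9 have nonzero weight after conditioning:
  (X=0, Y=3, Z=0) weight 1/70
  (X=0, Y=3, Z=1) weight 1/280
  (X=0, Y=3, Z=2) weight 3/280
  (X=1, Y=3, Z=0) weight 1/35
  (X=1, Y=3, Z=1) weight 1/140
  (X=1, Y=3, Z=2) weight 3/140
  (X=2, Y=2, Z=0) weight 1/14
  (X=2, Y=2, Z=1) weight 1/56
  … 1 more
Group by X:
  weight(X=0) = 1/35
  weight(X=1) = 2/35
  weight(X=2) = 1/7
Total weight = 1/35 + 2/35 + 1/7 = 8/35
P(X=0 | obs) = 1/35 / 8/35 = 1/8
P(X=1 | obs) = 2/35 / 8/35 = 1/4
P(X=2 | obs) = 1/7 / 8/35 = 5/8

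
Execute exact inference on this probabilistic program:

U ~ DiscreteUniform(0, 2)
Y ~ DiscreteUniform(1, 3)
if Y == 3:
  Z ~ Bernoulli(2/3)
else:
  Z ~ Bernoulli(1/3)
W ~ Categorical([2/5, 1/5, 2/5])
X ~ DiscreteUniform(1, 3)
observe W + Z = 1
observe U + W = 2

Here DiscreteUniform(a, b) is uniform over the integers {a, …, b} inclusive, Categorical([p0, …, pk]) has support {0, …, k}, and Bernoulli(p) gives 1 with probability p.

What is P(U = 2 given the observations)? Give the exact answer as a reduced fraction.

P(U = 2 | obs) = 8/13

Enumerate traces; 18 have nonzero weight after conditioning:
  (U=1, Y=1, Z=0, W=1, X=1) weight 2/405
  (U=1, Y=1, Z=0, W=1, X=2) weight 2/405
  (U=1, Y=1, Z=0, W=1, X=3) weight 2/405
  (U=1, Y=2, Z=0, W=1, X=1) weight 2/405
  (U=1, Y=2, Z=0, W=1, X=2) weight 2/405
  (U=1, Y=2, Z=0, W=1, X=3) weight 2/405
  (U=1, Y=3, Z=0, W=1, X=1) weight 1/405
  (U=1, Y=3, Z=0, W=1, X=2) weight 1/405
  (U=2, Y=1, Z=1, W=0, X=1) weight 2/405
  … 9 more
Group by U:
  weight(U=1) = 1/27
  weight(U=2) = 8/135
Total weight = 1/27 + 8/135 = 13/135
P(U=1 | obs) = 1/27 / 13/135 = 5/13
P(U=2 | obs) = 8/135 / 13/135 = 8/13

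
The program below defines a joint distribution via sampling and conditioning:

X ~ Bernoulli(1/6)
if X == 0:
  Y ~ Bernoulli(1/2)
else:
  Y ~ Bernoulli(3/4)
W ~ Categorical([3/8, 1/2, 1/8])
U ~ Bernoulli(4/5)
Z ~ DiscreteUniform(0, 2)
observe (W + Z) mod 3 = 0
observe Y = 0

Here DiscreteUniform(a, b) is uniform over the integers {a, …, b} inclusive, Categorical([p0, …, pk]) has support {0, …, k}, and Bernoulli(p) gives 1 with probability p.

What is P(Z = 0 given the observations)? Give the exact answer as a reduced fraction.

P(Z = 0 | obs) = 3/8

Enumerate traces; 12 have nonzero weight after conditioning:
  (X=0, Y=0, W=0, U=0, Z=0) weight 1/96
  (X=0, Y=0, W=0, U=1, Z=0) weight 1/24
  (X=0, Y=0, W=1, U=0, Z=2) weight 1/72
  (X=0, Y=0, W=1, U=1, Z=2) weight 1/18
  (X=0, Y=0, W=2, U=0, Z=1) weight 1/288
  (X=0, Y=0, W=2, U=1, Z=1) weight 1/72
  (X=1, Y=0, W=0, U=0, Z=0) weight 1/960
  (X=1, Y=0, W=0, U=1, Z=0) weight 1/240
  … 4 more
Group by Z:
  weight(Z=0) = 11/192
  weight(Z=1) = 11/576
  weight(Z=2) = 11/144
Total weight = 11/192 + 11/576 + 11/144 = 11/72
P(Z=0 | obs) = 11/192 / 11/72 = 3/8
P(Z=1 | obs) = 11/576 / 11/72 = 1/8
P(Z=2 | obs) = 11/144 / 11/72 = 1/2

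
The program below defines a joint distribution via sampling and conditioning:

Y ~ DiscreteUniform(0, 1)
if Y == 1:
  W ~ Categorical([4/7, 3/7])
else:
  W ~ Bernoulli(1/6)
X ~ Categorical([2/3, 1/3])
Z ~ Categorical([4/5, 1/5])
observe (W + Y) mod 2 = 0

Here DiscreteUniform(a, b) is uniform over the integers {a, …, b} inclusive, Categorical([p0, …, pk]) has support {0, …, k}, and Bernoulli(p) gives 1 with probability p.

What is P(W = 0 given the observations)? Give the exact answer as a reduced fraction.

P(W = 0 | obs) = 35/53

Enumerate traces; 8 have nonzero weight after conditioning:
  (Y=0, W=0, X=0, Z=0) weight 2/9
  (Y=0, W=0, X=0, Z=1) weight 1/18
  (Y=0, W=0, X=1, Z=0) weight 1/9
  (Y=0, W=0, X=1, Z=1) weight 1/36
  (Y=1, W=1, X=0, Z=0) weight 4/35
  (Y=1, W=1, X=0, Z=1) weight 1/35
  (Y=1, W=1, X=1, Z=0) weight 2/35
  (Y=1, W=1, X=1, Z=1) weight 1/70
Group by W:
  weight(W=0) = 5/12
  weight(W=1) = 3/14
Total weight = 5/12 + 3/14 = 53/84
P(W=0 | obs) = 5/12 / 53/84 = 35/53
P(W=1 | obs) = 3/14 / 53/84 = 18/53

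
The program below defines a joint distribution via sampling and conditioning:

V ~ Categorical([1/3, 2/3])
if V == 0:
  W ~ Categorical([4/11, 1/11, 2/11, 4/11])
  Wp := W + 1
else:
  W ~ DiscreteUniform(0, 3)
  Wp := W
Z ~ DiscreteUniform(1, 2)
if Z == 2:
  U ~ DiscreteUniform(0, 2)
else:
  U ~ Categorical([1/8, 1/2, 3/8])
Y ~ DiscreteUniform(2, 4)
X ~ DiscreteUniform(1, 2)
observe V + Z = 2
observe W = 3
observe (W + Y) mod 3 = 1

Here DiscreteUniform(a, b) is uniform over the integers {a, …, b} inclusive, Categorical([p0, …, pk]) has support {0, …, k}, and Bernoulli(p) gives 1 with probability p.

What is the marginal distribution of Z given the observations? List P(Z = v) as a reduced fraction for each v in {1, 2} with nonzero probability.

P(Z=1) = 11/19, P(Z=2) = 8/19

Enumerate traces; 12 have nonzero weight after conditioning:
  (V=0, W=3, Z=2, U=0, Y=4, X=1) weight 1/297
  (V=0, W=3, Z=2, U=0, Y=4, X=2) weight 1/297
  (V=0, W=3, Z=2, U=1, Y=4, X=1) weight 1/297
  (V=0, W=3, Z=2, U=1, Y=4, X=2) weight 1/297
  (V=0, W=3, Z=2, U=2, Y=4, X=1) weight 1/297
  (V=0, W=3, Z=2, U=2, Y=4, X=2) weight 1/297
  (V=1, W=3, Z=1, U=0, Y=4, X=1) weight 1/576
  (V=1, W=3, Z=1, U=0, Y=4, X=2) weight 1/576
  … 4 more
Group by Z:
  weight(Z=1) = 1/36
  weight(Z=2) = 2/99
Total weight = 1/36 + 2/99 = 19/396
P(Z=1 | obs) = 1/36 / 19/396 = 11/19
P(Z=2 | obs) = 2/99 / 19/396 = 8/19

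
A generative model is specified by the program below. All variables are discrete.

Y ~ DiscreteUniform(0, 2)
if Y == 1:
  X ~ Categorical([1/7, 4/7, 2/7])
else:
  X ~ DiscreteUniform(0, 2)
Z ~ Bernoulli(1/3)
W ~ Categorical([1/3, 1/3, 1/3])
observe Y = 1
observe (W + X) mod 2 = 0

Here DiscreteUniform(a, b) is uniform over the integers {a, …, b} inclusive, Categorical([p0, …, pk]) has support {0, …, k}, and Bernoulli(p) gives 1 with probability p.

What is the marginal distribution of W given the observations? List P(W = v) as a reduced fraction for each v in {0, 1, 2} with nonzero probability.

Enumerate traces; 10 have nonzero weight after conditioning:
  (Y=1, X=0, Z=0, W=0) weight 2/189
  (Y=1, X=0, Z=0, W=2) weight 2/189
  (Y=1, X=0, Z=1, W=0) weight 1/189
  (Y=1, X=0, Z=1, W=2) weight 1/189
  (Y=1, X=1, Z=0, W=1) weight 8/189
  (Y=1, X=1, Z=1, W=1) weight 4/189
  (Y=1, X=2, Z=0, W=0) weight 4/189
  (Y=1, X=2, Z=0, W=2) weight 4/189
  … 2 more
Group by W:
  weight(W=0) = 1/21
  weight(W=1) = 4/63
  weight(W=2) = 1/21
Total weight = 1/21 + 4/63 + 1/21 = 10/63
P(W=0 | obs) = 1/21 / 10/63 = 3/10
P(W=1 | obs) = 4/63 / 10/63 = 2/5
P(W=2 | obs) = 1/21 / 10/63 = 3/10

P(W=0) = 3/10, P(W=1) = 2/5, P(W=2) = 3/10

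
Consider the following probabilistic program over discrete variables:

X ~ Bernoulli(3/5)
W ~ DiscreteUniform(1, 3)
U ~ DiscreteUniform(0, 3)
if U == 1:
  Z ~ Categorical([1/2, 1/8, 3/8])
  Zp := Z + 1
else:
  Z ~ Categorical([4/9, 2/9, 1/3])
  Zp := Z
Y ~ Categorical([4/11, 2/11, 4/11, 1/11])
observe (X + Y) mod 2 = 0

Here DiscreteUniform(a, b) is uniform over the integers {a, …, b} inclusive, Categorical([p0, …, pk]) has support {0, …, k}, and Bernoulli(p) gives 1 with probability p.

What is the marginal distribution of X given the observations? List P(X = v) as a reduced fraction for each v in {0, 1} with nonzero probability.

Enumerate traces; 144 have nonzero weight after conditioning:
  (X=0, W=1, U=0, Z=0, Y=0) weight 8/1485
  (X=0, W=1, U=0, Z=0, Y=2) weight 8/1485
  (X=0, W=1, U=0, Z=1, Y=0) weight 4/1485
  (X=0, W=1, U=0, Z=1, Y=2) weight 4/1485
  (X=0, W=1, U=0, Z=2, Y=0) weight 2/495
  (X=0, W=1, U=0, Z=2, Y=2) weight 2/495
  (X=0, W=1, U=1, Z=0, Y=0) weight 1/165
  (X=0, W=1, U=1, Z=0, Y=2) weight 1/165
  (X=1, W=1, U=0, Z=0, Y=1) weight 2/495
  … 135 more
Group by X:
  weight(X=0) = 16/55
  weight(X=1) = 9/55
Total weight = 16/55 + 9/55 = 5/11
P(X=0 | obs) = 16/55 / 5/11 = 16/25
P(X=1 | obs) = 9/55 / 5/11 = 9/25

P(X=0) = 16/25, P(X=1) = 9/25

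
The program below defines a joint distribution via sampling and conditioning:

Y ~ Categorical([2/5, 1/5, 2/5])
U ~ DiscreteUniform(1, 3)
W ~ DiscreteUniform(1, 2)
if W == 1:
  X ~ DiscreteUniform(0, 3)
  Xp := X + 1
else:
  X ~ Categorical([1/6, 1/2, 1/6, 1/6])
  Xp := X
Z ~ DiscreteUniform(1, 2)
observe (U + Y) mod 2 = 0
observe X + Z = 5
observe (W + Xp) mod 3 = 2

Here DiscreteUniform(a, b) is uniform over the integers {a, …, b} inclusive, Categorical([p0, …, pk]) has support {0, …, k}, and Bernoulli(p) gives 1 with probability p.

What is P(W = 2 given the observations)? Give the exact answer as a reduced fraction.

Enumerate traces; 8 have nonzero weight after conditioning:
  (Y=0, U=2, W=1, X=3, Z=2) weight 1/120
  (Y=0, U=2, W=2, X=3, Z=2) weight 1/180
  (Y=1, U=1, W=1, X=3, Z=2) weight 1/240
  (Y=1, U=1, W=2, X=3, Z=2) weight 1/360
  (Y=1, U=3, W=1, X=3, Z=2) weight 1/240
  (Y=1, U=3, W=2, X=3, Z=2) weight 1/360
  (Y=2, U=2, W=1, X=3, Z=2) weight 1/120
  (Y=2, U=2, W=2, X=3, Z=2) weight 1/180
Group by W:
  weight(W=1) = 1/40
  weight(W=2) = 1/60
Total weight = 1/40 + 1/60 = 1/24
P(W=1 | obs) = 1/40 / 1/24 = 3/5
P(W=2 | obs) = 1/60 / 1/24 = 2/5

P(W = 2 | obs) = 2/5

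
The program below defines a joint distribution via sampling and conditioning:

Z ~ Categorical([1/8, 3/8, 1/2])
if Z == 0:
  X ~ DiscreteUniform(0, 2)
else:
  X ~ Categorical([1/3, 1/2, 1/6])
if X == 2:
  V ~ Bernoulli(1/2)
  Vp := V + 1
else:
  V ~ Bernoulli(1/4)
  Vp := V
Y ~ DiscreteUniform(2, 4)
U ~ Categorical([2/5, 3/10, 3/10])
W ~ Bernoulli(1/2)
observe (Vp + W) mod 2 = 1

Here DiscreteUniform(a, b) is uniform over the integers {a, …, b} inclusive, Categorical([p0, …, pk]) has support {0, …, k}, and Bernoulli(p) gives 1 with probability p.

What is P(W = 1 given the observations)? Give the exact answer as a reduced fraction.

Enumerate traces; 162 have nonzero weight after conditioning:
  (Z=0, X=0, V=0, Y=2, U=0, W=1) weight 1/480
  (Z=0, X=0, V=0, Y=2, U=1, W=1) weight 1/640
  (Z=0, X=0, V=0, Y=2, U=2, W=1) weight 1/640
  (Z=0, X=0, V=0, Y=3, U=0, W=1) weight 1/480
  (Z=0, X=0, V=0, Y=3, U=1, W=1) weight 1/640
  (Z=0, X=0, V=0, Y=3, U=2, W=1) weight 1/640
  (Z=0, X=0, V=0, Y=4, U=0, W=1) weight 1/480
  (Z=0, X=0, V=0, Y=4, U=1, W=1) weight 1/640
  (Z=0, X=0, V=1, Y=2, U=0, W=0) weight 1/1440
  … 153 more
Group by W:
  weight(W=0) = 19/128
  weight(W=1) = 45/128
Total weight = 19/128 + 45/128 = 1/2
P(W=0 | obs) = 19/128 / 1/2 = 19/64
P(W=1 | obs) = 45/128 / 1/2 = 45/64

P(W = 1 | obs) = 45/64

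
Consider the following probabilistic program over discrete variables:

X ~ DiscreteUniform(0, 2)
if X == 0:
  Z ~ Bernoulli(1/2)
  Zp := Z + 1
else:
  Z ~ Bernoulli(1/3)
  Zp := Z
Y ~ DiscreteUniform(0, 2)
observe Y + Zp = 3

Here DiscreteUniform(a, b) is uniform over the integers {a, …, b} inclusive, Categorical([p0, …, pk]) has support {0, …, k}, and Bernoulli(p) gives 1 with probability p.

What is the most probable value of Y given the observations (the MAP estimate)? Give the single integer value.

argmax_v P(Y = v | obs) = 2

Enumerate traces; 4 have nonzero weight after conditioning:
  (X=0, Z=0, Y=2) weight 1/18
  (X=0, Z=1, Y=1) weight 1/18
  (X=1, Z=1, Y=2) weight 1/27
  (X=2, Z=1, Y=2) weight 1/27
Group by Y:
  weight(Y=1) = 1/18
  weight(Y=2) = 7/54
Total weight = 1/18 + 7/54 = 5/27
P(Y=1 | obs) = 1/18 / 5/27 = 3/10
P(Y=2 | obs) = 7/54 / 5/27 = 7/10
argmax = 2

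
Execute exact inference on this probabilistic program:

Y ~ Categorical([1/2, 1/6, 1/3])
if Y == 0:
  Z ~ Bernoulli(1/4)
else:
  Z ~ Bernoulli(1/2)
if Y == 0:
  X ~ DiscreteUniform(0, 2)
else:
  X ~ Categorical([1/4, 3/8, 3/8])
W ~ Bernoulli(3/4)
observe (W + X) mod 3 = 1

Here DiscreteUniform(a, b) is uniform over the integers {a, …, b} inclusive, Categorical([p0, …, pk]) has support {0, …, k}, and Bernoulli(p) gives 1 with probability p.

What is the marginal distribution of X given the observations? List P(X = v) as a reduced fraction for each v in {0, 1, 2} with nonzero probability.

P(X=0) = 42/59, P(X=1) = 17/59

Enumerate traces; 12 have nonzero weight after conditioning:
  (Y=0, Z=0, X=0, W=1) weight 3/32
  (Y=0, Z=0, X=1, W=0) weight 1/32
  (Y=0, Z=1, X=0, W=1) weight 1/32
  (Y=0, Z=1, X=1, W=0) weight 1/96
  (Y=1, Z=0, X=0, W=1) weight 1/64
  (Y=1, Z=0, X=1, W=0) weight 1/128
  (Y=1, Z=1, X=0, W=1) weight 1/64
  (Y=1, Z=1, X=1, W=0) weight 1/128
  … 4 more
Group by X:
  weight(X=0) = 7/32
  weight(X=1) = 17/192
Total weight = 7/32 + 17/192 = 59/192
P(X=0 | obs) = 7/32 / 59/192 = 42/59
P(X=1 | obs) = 17/192 / 59/192 = 17/59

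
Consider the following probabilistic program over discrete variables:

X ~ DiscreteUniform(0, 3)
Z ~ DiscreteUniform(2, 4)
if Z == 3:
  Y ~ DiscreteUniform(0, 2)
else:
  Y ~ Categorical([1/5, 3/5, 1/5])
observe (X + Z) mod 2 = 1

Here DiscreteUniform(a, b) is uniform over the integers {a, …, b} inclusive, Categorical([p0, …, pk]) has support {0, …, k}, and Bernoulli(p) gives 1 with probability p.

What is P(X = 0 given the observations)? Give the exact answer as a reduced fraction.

P(X = 0 | obs) = 1/6

Enumerate traces; 18 have nonzero weight after conditioning:
  (X=0, Z=3, Y=0) weight 1/36
  (X=0, Z=3, Y=1) weight 1/36
  (X=0, Z=3, Y=2) weight 1/36
  (X=1, Z=2, Y=0) weight 1/60
  (X=1, Z=2, Y=1) weight 1/20
  (X=1, Z=2, Y=2) weight 1/60
  (X=1, Z=4, Y=0) weight 1/60
  (X=1, Z=4, Y=1) weight 1/20
  (X=2, Z=3, Y=0) weight 1/36
  (X=3, Z=2, Y=0) weight 1/60
  … 8 more
Group by X:
  weight(X=0) = 1/12
  weight(X=1) = 1/6
  weight(X=2) = 1/12
  weight(X=3) = 1/6
Total weight = 1/12 + 1/6 + 1/12 + 1/6 = 1/2
P(X=0 | obs) = 1/12 / 1/2 = 1/6
P(X=1 | obs) = 1/6 / 1/2 = 1/3
P(X=2 | obs) = 1/12 / 1/2 = 1/6
P(X=3 | obs) = 1/6 / 1/2 = 1/3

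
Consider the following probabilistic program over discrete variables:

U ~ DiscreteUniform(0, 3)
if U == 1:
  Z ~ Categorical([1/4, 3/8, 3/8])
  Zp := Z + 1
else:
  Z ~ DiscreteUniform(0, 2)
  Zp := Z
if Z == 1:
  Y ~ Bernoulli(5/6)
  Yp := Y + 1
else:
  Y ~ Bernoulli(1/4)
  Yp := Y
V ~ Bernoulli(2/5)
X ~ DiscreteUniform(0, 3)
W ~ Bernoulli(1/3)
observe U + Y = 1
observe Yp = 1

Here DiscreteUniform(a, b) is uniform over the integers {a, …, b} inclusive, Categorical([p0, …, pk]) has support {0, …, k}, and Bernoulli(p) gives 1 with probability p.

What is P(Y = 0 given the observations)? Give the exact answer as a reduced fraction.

P(Y = 0 | obs) = 3/11

Enumerate traces; 48 have nonzero weight after conditioning:
  (U=0, Z=0, Y=1, V=0, X=0, W=0) weight 1/480
  (U=0, Z=0, Y=1, V=0, X=0, W=1) weight 1/960
  (U=0, Z=0, Y=1, V=0, X=1, W=0) weight 1/480
  (U=0, Z=0, Y=1, V=0, X=1, W=1) weight 1/960
  (U=0, Z=0, Y=1, V=0, X=2, W=0) weight 1/480
  (U=0, Z=0, Y=1, V=0, X=2, W=1) weight 1/960
  (U=0, Z=0, Y=1, V=0, X=3, W=0) weight 1/480
  (U=0, Z=0, Y=1, V=0, X=3, W=1) weight 1/960
  (U=1, Z=1, Y=0, V=0, X=0, W=0) weight 1/640
  … 39 more
Group by Y:
  weight(Y=0) = 1/64
  weight(Y=1) = 1/24
Total weight = 1/64 + 1/24 = 11/192
P(Y=0 | obs) = 1/64 / 11/192 = 3/11
P(Y=1 | obs) = 1/24 / 11/192 = 8/11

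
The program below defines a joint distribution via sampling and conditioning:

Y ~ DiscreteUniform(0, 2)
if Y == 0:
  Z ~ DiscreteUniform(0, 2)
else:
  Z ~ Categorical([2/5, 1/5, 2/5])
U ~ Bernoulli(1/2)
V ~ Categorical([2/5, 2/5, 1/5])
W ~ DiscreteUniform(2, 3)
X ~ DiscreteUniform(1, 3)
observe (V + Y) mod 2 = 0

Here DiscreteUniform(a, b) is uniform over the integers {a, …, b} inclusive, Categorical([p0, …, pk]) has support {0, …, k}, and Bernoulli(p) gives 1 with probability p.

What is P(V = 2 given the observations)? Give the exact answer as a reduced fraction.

Enumerate traces; 180 have nonzero weight after conditioning:
  (Y=0, Z=0, U=0, V=0, W=2, X=1) weight 1/270
  (Y=0, Z=0, U=0, V=0, W=2, X=2) weight 1/270
  (Y=0, Z=0, U=0, V=0, W=2, X=3) weight 1/270
  (Y=0, Z=0, U=0, V=0, W=3, X=1) weight 1/270
  (Y=0, Z=0, U=0, V=0, W=3, X=2) weight 1/270
  (Y=0, Z=0, U=0, V=0, W=3, X=3) weight 1/270
  (Y=0, Z=0, U=0, V=2, W=2, X=1) weight 1/540
  (Y=0, Z=0, U=0, V=2, W=2, X=2) weight 1/540
  (Y=1, Z=0, U=0, V=1, W=2, X=1) weight 1/225
  … 171 more
Group by V:
  weight(V=0) = 4/15
  weight(V=1) = 2/15
  weight(V=2) = 2/15
Total weight = 4/15 + 2/15 + 2/15 = 8/15
P(V=0 | obs) = 4/15 / 8/15 = 1/2
P(V=1 | obs) = 2/15 / 8/15 = 1/4
P(V=2 | obs) = 2/15 / 8/15 = 1/4

P(V = 2 | obs) = 1/4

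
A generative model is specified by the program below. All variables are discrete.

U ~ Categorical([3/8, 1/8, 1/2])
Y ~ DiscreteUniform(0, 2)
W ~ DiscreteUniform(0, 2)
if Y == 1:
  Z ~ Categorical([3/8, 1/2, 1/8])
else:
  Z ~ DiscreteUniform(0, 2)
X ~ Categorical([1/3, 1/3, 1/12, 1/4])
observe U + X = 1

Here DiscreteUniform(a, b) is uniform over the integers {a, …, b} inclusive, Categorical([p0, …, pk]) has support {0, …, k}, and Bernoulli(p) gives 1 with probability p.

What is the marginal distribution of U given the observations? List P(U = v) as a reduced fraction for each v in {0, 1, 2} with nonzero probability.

P(U=0) = 3/4, P(U=1) = 1/4

Enumerate traces; 54 have nonzero weight after conditioning:
  (U=0, Y=0, W=0, Z=0, X=1) weight 1/216
  (U=0, Y=0, W=0, Z=1, X=1) weight 1/216
  (U=0, Y=0, W=0, Z=2, X=1) weight 1/216
  (U=0, Y=0, W=1, Z=0, X=1) weight 1/216
  (U=0, Y=0, W=1, Z=1, X=1) weight 1/216
  (U=0, Y=0, W=1, Z=2, X=1) weight 1/216
  (U=0, Y=0, W=2, Z=0, X=1) weight 1/216
  (U=0, Y=0, W=2, Z=1, X=1) weight 1/216
  (U=1, Y=0, W=0, Z=0, X=0) weight 1/648
  … 45 more
Group by U:
  weight(U=0) = 1/8
  weight(U=1) = 1/24
Total weight = 1/8 + 1/24 = 1/6
P(U=0 | obs) = 1/8 / 1/6 = 3/4
P(U=1 | obs) = 1/24 / 1/6 = 1/4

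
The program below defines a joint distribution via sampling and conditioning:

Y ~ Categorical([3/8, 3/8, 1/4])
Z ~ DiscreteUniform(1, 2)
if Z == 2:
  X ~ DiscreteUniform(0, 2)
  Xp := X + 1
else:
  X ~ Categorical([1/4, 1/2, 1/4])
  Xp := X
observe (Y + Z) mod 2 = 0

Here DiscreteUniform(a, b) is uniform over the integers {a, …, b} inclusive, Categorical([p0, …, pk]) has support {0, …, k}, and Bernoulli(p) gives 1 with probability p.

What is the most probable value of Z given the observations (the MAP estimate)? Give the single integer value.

argmax_v P(Z = v | obs) = 2

Enumerate traces; 9 have nonzero weight after conditioning:
  (Y=0, Z=2, X=0) weight 1/16
  (Y=0, Z=2, X=1) weight 1/16
  (Y=0, Z=2, X=2) weight 1/16
  (Y=1, Z=1, X=0) weight 3/64
  (Y=1, Z=1, X=1) weight 3/32
  (Y=1, Z=1, X=2) weight 3/64
  (Y=2, Z=2, X=0) weight 1/24
  (Y=2, Z=2, X=1) weight 1/24
  … 1 more
Group by Z:
  weight(Z=1) = 3/16
  weight(Z=2) = 5/16
Total weight = 3/16 + 5/16 = 1/2
P(Z=1 | obs) = 3/16 / 1/2 = 3/8
P(Z=2 | obs) = 5/16 / 1/2 = 5/8
argmax = 2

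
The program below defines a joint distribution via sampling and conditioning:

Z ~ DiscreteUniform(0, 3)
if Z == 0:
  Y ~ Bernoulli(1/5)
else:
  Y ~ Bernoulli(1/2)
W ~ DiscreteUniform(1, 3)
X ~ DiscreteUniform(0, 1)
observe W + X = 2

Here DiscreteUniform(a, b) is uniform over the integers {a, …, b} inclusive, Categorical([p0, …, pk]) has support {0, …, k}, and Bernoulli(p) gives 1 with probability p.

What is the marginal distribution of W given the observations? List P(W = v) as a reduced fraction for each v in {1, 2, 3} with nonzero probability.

P(W=1) = 1/2, P(W=2) = 1/2

Enumerate traces; 16 have nonzero weight after conditioning:
  (Z=0, Y=0, W=1, X=1) weight 1/30
  (Z=0, Y=0, W=2, X=0) weight 1/30
  (Z=0, Y=1, W=1, X=1) weight 1/120
  (Z=0, Y=1, W=2, X=0) weight 1/120
  (Z=1, Y=0, W=1, X=1) weight 1/48
  (Z=1, Y=0, W=2, X=0) weight 1/48
  (Z=1, Y=1, W=1, X=1) weight 1/48
  (Z=1, Y=1, W=2, X=0) weight 1/48
  … 8 more
Group by W:
  weight(W=1) = 1/6
  weight(W=2) = 1/6
Total weight = 1/6 + 1/6 = 1/3
P(W=1 | obs) = 1/6 / 1/3 = 1/2
P(W=2 | obs) = 1/6 / 1/3 = 1/2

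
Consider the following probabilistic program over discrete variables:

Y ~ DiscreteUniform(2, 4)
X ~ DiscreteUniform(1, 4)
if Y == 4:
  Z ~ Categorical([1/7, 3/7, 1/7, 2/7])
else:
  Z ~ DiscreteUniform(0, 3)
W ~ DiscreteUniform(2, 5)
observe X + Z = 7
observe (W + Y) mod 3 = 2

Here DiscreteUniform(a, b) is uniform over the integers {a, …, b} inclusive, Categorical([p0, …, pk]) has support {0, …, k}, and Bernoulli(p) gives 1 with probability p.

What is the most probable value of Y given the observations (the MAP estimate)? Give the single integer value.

Enumerate traces; 4 have nonzero weight after conditioning:
  (Y=2, X=4, Z=3, W=3) weight 1/192
  (Y=3, X=4, Z=3, W=2) weight 1/192
  (Y=3, X=4, Z=3, W=5) weight 1/192
  (Y=4, X=4, Z=3, W=4) weight 1/168
Group by Y:
  weight(Y=2) = 1/192
  weight(Y=3) = 1/96
  weight(Y=4) = 1/168
Total weight = 1/192 + 1/96 + 1/168 = 29/1344
P(Y=2 | obs) = 1/192 / 29/1344 = 7/29
P(Y=3 | obs) = 1/96 / 29/1344 = 14/29
P(Y=4 | obs) = 1/168 / 29/1344 = 8/29
argmax = 3

argmax_v P(Y = v | obs) = 3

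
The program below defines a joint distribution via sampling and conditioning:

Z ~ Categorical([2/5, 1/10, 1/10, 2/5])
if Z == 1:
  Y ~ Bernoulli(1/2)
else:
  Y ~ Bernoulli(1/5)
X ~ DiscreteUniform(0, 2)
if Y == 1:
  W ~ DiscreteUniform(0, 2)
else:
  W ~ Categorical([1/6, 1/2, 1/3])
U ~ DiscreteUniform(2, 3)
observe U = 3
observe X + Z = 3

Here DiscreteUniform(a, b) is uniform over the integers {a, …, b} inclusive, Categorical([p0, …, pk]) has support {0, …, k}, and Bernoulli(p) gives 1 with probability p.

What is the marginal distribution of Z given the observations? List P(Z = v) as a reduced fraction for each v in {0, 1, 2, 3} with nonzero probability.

P(Z=1) = 1/6, P(Z=2) = 1/6, P(Z=3) = 2/3

Enumerate traces; 18 have nonzero weight after conditioning:
  (Z=1, Y=0, X=2, W=0, U=3) weight 1/720
  (Z=1, Y=0, X=2, W=1, U=3) weight 1/240
  (Z=1, Y=0, X=2, W=2, U=3) weight 1/360
  (Z=1, Y=1, X=2, W=0, U=3) weight 1/360
  (Z=1, Y=1, X=2, W=1, U=3) weight 1/360
  (Z=1, Y=1, X=2, W=2, U=3) weight 1/360
  (Z=2, Y=0, X=1, W=0, U=3) weight 1/450
  (Z=2, Y=0, X=1, W=1, U=3) weight 1/150
  (Z=3, Y=0, X=0, W=0, U=3) weight 2/225
  … 9 more
Group by Z:
  weight(Z=1) = 1/60
  weight(Z=2) = 1/60
  weight(Z=3) = 1/15
Total weight = 1/60 + 1/60 + 1/15 = 1/10
P(Z=1 | obs) = 1/60 / 1/10 = 1/6
P(Z=2 | obs) = 1/60 / 1/10 = 1/6
P(Z=3 | obs) = 1/15 / 1/10 = 2/3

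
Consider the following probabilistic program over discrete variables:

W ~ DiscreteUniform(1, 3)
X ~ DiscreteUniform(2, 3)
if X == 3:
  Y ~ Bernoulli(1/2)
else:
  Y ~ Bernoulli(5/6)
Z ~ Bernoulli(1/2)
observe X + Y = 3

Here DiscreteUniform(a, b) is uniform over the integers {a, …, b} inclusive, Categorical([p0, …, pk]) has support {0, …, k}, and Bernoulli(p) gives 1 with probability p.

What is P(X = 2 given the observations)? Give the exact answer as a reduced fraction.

P(X = 2 | obs) = 5/8

Enumerate traces; 12 have nonzero weight after conditioning:
  (W=1, X=2, Y=1, Z=0) weight 5/72
  (W=1, X=2, Y=1, Z=1) weight 5/72
  (W=1, X=3, Y=0, Z=0) weight 1/24
  (W=1, X=3, Y=0, Z=1) weight 1/24
  (W=2, X=2, Y=1, Z=0) weight 5/72
  (W=2, X=2, Y=1, Z=1) weight 5/72
  (W=2, X=3, Y=0, Z=0) weight 1/24
  (W=2, X=3, Y=0, Z=1) weight 1/24
  … 4 more
Group by X:
  weight(X=2) = 5/12
  weight(X=3) = 1/4
Total weight = 5/12 + 1/4 = 2/3
P(X=2 | obs) = 5/12 / 2/3 = 5/8
P(X=3 | obs) = 1/4 / 2/3 = 3/8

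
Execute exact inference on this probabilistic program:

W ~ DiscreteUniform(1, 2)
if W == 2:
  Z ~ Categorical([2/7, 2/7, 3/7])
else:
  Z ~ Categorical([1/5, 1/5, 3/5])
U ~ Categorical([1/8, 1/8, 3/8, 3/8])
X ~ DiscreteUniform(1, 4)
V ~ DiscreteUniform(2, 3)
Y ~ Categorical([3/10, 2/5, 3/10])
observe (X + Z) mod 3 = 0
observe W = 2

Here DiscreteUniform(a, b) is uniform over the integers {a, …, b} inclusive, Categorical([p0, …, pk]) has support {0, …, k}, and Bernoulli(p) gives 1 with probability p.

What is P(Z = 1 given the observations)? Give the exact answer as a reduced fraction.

Enumerate traces; 96 have nonzero weight after conditioning:
  (W=2, Z=0, U=0, X=3, V=2, Y=0) weight 3/4480
  (W=2, Z=0, U=0, X=3, V=2, Y=1) weight 1/1120
  (W=2, Z=0, U=0, X=3, V=2, Y=2) weight 3/4480
  (W=2, Z=0, U=0, X=3, V=3, Y=0) weight 3/4480
  (W=2, Z=0, U=0, X=3, V=3, Y=1) weight 1/1120
  (W=2, Z=0, U=0, X=3, V=3, Y=2) weight 3/4480
  (W=2, Z=0, U=1, X=3, V=2, Y=0) weight 3/4480
  (W=2, Z=0, U=1, X=3, V=2, Y=1) weight 1/1120
  (W=2, Z=1, U=0, X=2, V=2, Y=0) weight 3/4480
  (W=2, Z=2, U=0, X=1, V=2, Y=0) weight 9/8960
  … 86 more
Group by Z:
  weight(Z=0) = 1/28
  weight(Z=1) = 1/28
  weight(Z=2) = 3/28
Total weight = 1/28 + 1/28 + 3/28 = 5/28
P(Z=0 | obs) = 1/28 / 5/28 = 1/5
P(Z=1 | obs) = 1/28 / 5/28 = 1/5
P(Z=2 | obs) = 3/28 / 5/28 = 3/5

P(Z = 1 | obs) = 1/5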